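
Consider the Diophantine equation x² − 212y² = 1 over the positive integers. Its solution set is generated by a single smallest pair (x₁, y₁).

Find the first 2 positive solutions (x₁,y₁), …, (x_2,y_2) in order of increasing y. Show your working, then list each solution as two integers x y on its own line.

66249 4550
8777860001 602865900

[14; 1,1,3,1,1,…,1,1,28] for √212; ℓ=14 ⇒ convergent index 13
step 0: (14, 1)  from 14·(1,0) + (0,1)
…
step 2: (29, 2)  from 1·(15,1) + (14,1)
step 3: (102, 7)  from 3·(29,2) + (15,1)
step 4: (131, 9)  from 1·(102,7) + (29,2)
step 5: (233, 16)  from 1·(131,9) + (102,7)
…
step 7: (2417, 166)  from 6·(364,25) + (233,16)
…
step 9: (5198, 357)  from 1·(2781,191) + (2417,166)
step 10: (7979, 548)  from 1·(5198,357) + (2781,191)
step 11: (29135, 2001)  from 3·(7979,548) + (5198,357)
step 12: (37114, 2549)  from 1·(29135,2001) + (7979,548)
step 13: (66249, 4550)  from 1·(37114,2549) + (29135,2001)
(x₁, y₁) = (66249, 4550);  66249² − 212·4550² = 1 ✓
(66249+4550√212)^2 = 8777860001 + 602865900√212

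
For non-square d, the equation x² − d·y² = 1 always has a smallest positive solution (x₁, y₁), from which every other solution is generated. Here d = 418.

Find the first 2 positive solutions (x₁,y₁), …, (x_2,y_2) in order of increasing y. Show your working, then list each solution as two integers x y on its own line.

33857 1656
2292592897 112134384

[20; 2,4,20,4,2,40] for √418; ℓ=6 ⇒ convergent index 5
step 0: (20, 1)  from 20·(1,0) + (0,1)
step 1: (41, 2)  from 2·(20,1) + (1,0)
…
step 3: (3721, 182)  from 20·(184,9) + (41,2)
step 4: (15068, 737)  from 4·(3721,182) + (184,9)
step 5: (33857, 1656)  from 2·(15068,737) + (3721,182)
→ (33857, 1656).  Check: 33857²=1146296449, 418·1656²=1146296448, difference 1.
k=2:  x_2 = 33857·33857+418·1656·1656 = 2292592897,  y_2 = 33857·1656+1656·33857 = 112134384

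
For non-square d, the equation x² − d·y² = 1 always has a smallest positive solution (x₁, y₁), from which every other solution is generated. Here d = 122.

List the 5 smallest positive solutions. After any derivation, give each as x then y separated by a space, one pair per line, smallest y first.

√122 → a₀=11, period (22); ℓ=1 odd so k=1
i=0: a=11 ⇒ p=11, q=1
i=1: a=22 ⇒ p=243, q=22
fundamental: x₁=243, y₁=22  (since 59049 − 122·484 = 1)
(x_2, y_2) = (243·243 + 122·22·22, 243·22 + 22·243) = (118097, 10692)
(x_3, y_3) = (243·118097 + 122·22·10692, 243·10692 + 22·118097) = (57394899, 5196290)
(x_4, y_4) = (243·57394899 + 122·22·5196290, 243·5196290 + 22·57394899) = (27893802817, 2525386248)
(x_5, y_5) = (243·27893802817 + 122·22·2525386248, 243·2525386248 + 22·27893802817) = (13556330774163, 1227332520238)

243 22
118097 10692
57394899 5196290
27893802817 2525386248
13556330774163 1227332520238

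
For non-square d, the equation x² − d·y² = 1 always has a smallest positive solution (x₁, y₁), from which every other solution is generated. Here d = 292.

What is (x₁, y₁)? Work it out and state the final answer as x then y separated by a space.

2281249 133500

√292 = [17; 11,2,1,3,8,3,1,2,11,34, …], period ℓ=10 (even) → k=9
a_0=17:  p_0=17·1+0=17,  q_0=17·0+1=1
a_1=11:  p_1=11·17+1=188,  q_1=11·1+0=11
…
a_3=1:  p_3=1·393+188=581,  q_3=1·23+11=34
…
a_5=8:  p_5=8·2136+581=17669,  q_5=8·125+34=1034
…
a_8=2:  p_8=2·72812+55143=200767,  q_8=2·4261+3227=11749
a_9=11:  p_9=11·200767+72812=2281249,  q_9=11·11749+4261=133500
→ (2281249, 133500).  Check: 2281249²=5204097000001, 292·133500²=5204097000000, difference 1.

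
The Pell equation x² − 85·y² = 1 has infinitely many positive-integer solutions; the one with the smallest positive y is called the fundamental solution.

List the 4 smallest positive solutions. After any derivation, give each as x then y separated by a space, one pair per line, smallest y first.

285769 30996
163327842721 17715391848
93348068572789129 10125019625991228
53351968415791425367681 5786833466982059076816

√85 → a₀=9, period (4,1,1,4,18); ℓ=5 odd so k=9
a_0=9:  p_0=9·1+0=9,  q_0=9·0+1=1
…
a_2=1:  p_2=1·37+9=46,  q_2=1·4+1=5
a_3=1:  p_3=1·46+37=83,  q_3=1·5+4=9
a_4=4:  p_4=4·83+46=378,  q_4=4·9+5=41
a_5=18:  p_5=18·378+83=6887,  q_5=18·41+9=747
…
a_8=1:  p_8=1·34813+27926=62739,  q_8=1·3776+3029=6805
a_9=4:  p_9=4·62739+34813=285769,  q_9=4·6805+3776=30996
fundamental: x₁=285769, y₁=30996  (since 81663921361 − 85·960752016 = 1)
(285769+30996√85)^2 = 163327842721 + 17715391848√85
(285769+30996√85)^3 = 93348068572789129 + 10125019625991228√85
(285769+30996√85)^4 = 53351968415791425367681 + 5786833466982059076816√85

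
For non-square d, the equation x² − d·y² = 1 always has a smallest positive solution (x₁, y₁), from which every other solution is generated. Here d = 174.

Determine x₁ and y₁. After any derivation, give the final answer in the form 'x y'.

[13; 5,4,5,26] for √174; ℓ=4 ⇒ convergent index 3
step 0: (13, 1)  from 13·(1,0) + (0,1)
step 1: (66, 5)  from 5·(13,1) + (1,0)
step 2: (277, 21)  from 4·(66,5) + (13,1)
step 3: (1451, 110)  from 5·(277,21) + (66,5)
(x₁, y₁) = (1451, 110);  1451² − 174·110² = 1 ✓

1451 110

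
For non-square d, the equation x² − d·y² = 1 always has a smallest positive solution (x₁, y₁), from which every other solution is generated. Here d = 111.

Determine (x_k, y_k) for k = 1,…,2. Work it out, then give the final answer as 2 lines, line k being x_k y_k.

295 28
174049 16520

[10; 1,1,6,1,1,20] for √111; ℓ=6 ⇒ convergent index 5
i=0: a=10 ⇒ p=10, q=1
i=1: a=1 ⇒ p=11, q=1
i=2: a=1 ⇒ p=21, q=2
i=3: a=6 ⇒ p=137, q=13
i=4: a=1 ⇒ p=158, q=15
i=5: a=1 ⇒ p=295, q=28
→ (295, 28).  Check: 295²=87025, 111·28²=87024, difference 1.
n=2: (295,28)∘(295,28) = (295·295+111·28·28, 295·28+28·295) = (174049,16520)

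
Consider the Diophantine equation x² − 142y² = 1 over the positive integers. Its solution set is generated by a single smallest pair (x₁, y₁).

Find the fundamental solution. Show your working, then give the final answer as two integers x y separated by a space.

143 12

[11; 1,10,1,22] for √142; ℓ=4 ⇒ convergent index 3
k=0  a_k=11  p_k/q_k = 11/1
…
k=2  a_k=10  p_k/q_k = 131/11
k=3  a_k=1  p_k/q_k = 143/12
→ (143, 12).  Check: 143²=20449, 142·12²=20448, difference 1.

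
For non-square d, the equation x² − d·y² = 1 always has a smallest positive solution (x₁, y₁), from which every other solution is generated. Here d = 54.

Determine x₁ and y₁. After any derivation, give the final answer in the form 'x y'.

√54 = [7; 2,1,6,1,2,14, …], period ℓ=6 (even) → k=5
a_0=7:  p_0=7·1+0=7,  q_0=7·0+1=1
…
a_4=1:  p_4=1·147+22=169,  q_4=1·20+3=23
a_5=2:  p_5=2·169+147=485,  q_5=2·23+20=66
fundamental: x₁=485, y₁=66  (since 235225 − 54·4356 = 1)

485 66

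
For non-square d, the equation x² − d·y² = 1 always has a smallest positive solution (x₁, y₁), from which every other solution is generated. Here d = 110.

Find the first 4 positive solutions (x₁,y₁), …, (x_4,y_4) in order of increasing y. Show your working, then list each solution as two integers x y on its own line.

21 2
881 84
36981 3526
1552321 148008

[10; 2,20] for √110; ℓ=2 ⇒ convergent index 1
i=0: a=10 ⇒ p=10, q=1
i=1: a=2 ⇒ p=21, q=2
fundamental: x₁=21, y₁=2  (since 441 − 110·4 = 1)
n=2: (21,2)∘(21,2) = (21·21+110·2·2, 21·2+2·21) = (881,84)
n=3: (881,84)∘(21,2) = (21·881+110·2·84, 21·84+2·881) = (36981,3526)
n=4: (36981,3526)∘(21,2) = (21·36981+110·2·3526, 21·3526+2·36981) = (1552321,148008)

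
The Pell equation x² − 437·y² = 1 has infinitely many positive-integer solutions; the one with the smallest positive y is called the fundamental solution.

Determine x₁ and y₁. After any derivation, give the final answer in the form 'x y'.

4599 220

√437 → a₀=20, period (1,9,2,9,1,40); ℓ=6 even so k=5
a_0=20:  p_0=20·1+0=20,  q_0=20·0+1=1
a_1=1:  p_1=1·20+1=21,  q_1=1·1+0=1
a_2=9:  p_2=9·21+20=209,  q_2=9·1+1=10
…
a_4=9:  p_4=9·439+209=4160,  q_4=9·21+10=199
a_5=1:  p_5=1·4160+439=4599,  q_5=1·199+21=220
fundamental: x₁=4599, y₁=220  (since 21150801 − 437·48400 = 1)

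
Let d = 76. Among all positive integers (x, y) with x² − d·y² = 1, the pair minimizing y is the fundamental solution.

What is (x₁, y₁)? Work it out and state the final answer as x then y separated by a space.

d=76: √d = [8; 1,2,1,1,5,4,5,1,1,2,1,16] (ℓ=12, even), read p_11/q_11
k=0  a_k=8  p_k/q_k = 8/1
k=1  a_k=1  p_k/q_k = 9/1
k=2  a_k=2  p_k/q_k = 26/3
…
k=5  a_k=5  p_k/q_k = 340/39
…
k=9  a_k=1  p_k/q_k = 16311/1871
k=10  a_k=2  p_k/q_k = 41488/4759
k=11  a_k=1  p_k/q_k = 57799/6630
fundamental: x₁=57799, y₁=6630  (since 3340724401 − 76·43956900 = 1)

57799 6630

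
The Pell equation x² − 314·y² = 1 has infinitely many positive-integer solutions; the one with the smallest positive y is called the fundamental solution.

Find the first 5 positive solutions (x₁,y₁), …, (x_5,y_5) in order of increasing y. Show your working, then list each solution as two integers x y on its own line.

392499 22150
308110930001 17387705700
241866463828532499 13649314199066450
189864690372162243720001 10714684347621377411400
149043402212524750531884812499 8411005783500436710995110750

[17; 1,2,1,1,2,1,34] for √314; ℓ=7 ⇒ convergent index 13
i=0: a=17 ⇒ p=17, q=1
…
i=4: a=1 ⇒ p=124, q=7
i=5: a=2 ⇒ p=319, q=18
i=6: a=1 ⇒ p=443, q=25
i=7: a=34 ⇒ p=15381, q=868
i=8: a=1 ⇒ p=15824, q=893
…
i=10: a=1 ⇒ p=62853, q=3547
i=11: a=1 ⇒ p=109882, q=6201
i=12: a=2 ⇒ p=282617, q=15949
i=13: a=1 ⇒ p=392499, q=22150
→ (392499, 22150).  Check: 392499²=154055465001, 314·22150²=154055465000, difference 1.
(x_2, y_2) = (392499·392499 + 314·22150·22150, 392499·22150 + 22150·392499) = (308110930001, 17387705700)
(x_3, y_3) = (392499·308110930001 + 314·22150·17387705700, 392499·17387705700 + 22150·308110930001) = (241866463828532499, 13649314199066450)
(x_4, y_4) = (392499·241866463828532499 + 314·22150·13649314199066450, 392499·13649314199066450 + 22150·241866463828532499) = (189864690372162243720001, 10714684347621377411400)
(x_5, y_5) = (392499·189864690372162243720001 + 314·22150·10714684347621377411400, 392499·10714684347621377411400 + 22150·189864690372162243720001) = (149043402212524750531884812499, 8411005783500436710995110750)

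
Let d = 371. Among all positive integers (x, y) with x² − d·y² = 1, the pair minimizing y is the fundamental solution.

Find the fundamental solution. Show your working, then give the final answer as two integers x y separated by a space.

d=371: √d = [19; 3,1,4,1,3,38] (ℓ=6, even), read p_5/q_5
a_0=19:  p_0=19·1+0=19,  q_0=19·0+1=1
…
a_2=1:  p_2=1·58+19=77,  q_2=1·3+1=4
a_3=4:  p_3=4·77+58=366,  q_3=4·4+3=19
a_4=1:  p_4=1·366+77=443,  q_4=1·19+4=23
a_5=3:  p_5=3·443+366=1695,  q_5=3·23+19=88
→ (1695, 88).  Check: 1695²=2873025, 371·88²=2873024, difference 1.

1695 88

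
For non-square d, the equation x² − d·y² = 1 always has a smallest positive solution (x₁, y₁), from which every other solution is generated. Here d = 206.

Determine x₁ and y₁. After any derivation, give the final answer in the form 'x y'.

59535 4148

√206 → a₀=14, period (2,1,5,14,5,1,2,28); ℓ=8 even so k=7
step 0: (14, 1)  from 14·(1,0) + (0,1)
step 1: (29, 2)  from 2·(14,1) + (1,0)
…
step 3: (244, 17)  from 5·(43,3) + (29,2)
…
step 5: (17539, 1222)  from 5·(3459,241) + (244,17)
step 6: (20998, 1463)  from 1·(17539,1222) + (3459,241)
step 7: (59535, 4148)  from 2·(20998,1463) + (17539,1222)
(x₁, y₁) = (59535, 4148);  59535² − 206·4148² = 1 ✓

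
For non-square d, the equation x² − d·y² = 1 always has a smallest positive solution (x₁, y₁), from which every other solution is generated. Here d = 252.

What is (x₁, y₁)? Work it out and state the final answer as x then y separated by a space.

√252 = [15; 1,6,1,30, …], period ℓ=4 (even) → k=3
k=0  a_k=15  p_k/q_k = 15/1
k=1  a_k=1  p_k/q_k = 16/1
k=2  a_k=6  p_k/q_k = 111/7
k=3  a_k=1  p_k/q_k = 127/8
fundamental: x₁=127, y₁=8  (since 16129 − 252·64 = 1)

127 8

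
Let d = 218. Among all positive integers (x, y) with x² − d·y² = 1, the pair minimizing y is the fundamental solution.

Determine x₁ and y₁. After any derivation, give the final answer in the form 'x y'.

126003 8534

√218 → a₀=14, period (1,3,3,1,28); ℓ=5 odd so k=9
step 0: (14, 1)  from 14·(1,0) + (0,1)
…
step 6: (7471, 506)  from 1·(7220,489) + (251,17)
…
step 8: (96370, 6527)  from 3·(29633,2007) + (7471,506)
step 9: (126003, 8534)  from 1·(96370,6527) + (29633,2007)
(x₁, y₁) = (126003, 8534);  126003² − 218·8534² = 1 ✓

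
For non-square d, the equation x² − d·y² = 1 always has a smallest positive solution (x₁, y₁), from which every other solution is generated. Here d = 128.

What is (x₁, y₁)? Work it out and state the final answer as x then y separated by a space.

577 51

[11; 3,5,3,22] for √128; ℓ=4 ⇒ convergent index 3
step 0: (11, 1)  from 11·(1,0) + (0,1)
…
step 2: (181, 16)  from 5·(34,3) + (11,1)
step 3: (577, 51)  from 3·(181,16) + (34,3)
→ (577, 51).  Check: 577²=332929, 128·51²=332928, difference 1.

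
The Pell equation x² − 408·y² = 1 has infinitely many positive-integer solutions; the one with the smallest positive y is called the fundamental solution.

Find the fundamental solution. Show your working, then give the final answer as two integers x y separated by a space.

[20; 5,40] for √408; ℓ=2 ⇒ convergent index 1
a_0=20:  p_0=20·1+0=20,  q_0=20·0+1=1
a_1=5:  p_1=5·20+1=101,  q_1=5·1+0=5
→ (101, 5).  Check: 101²=10201, 408·5²=10200, difference 1.

101 5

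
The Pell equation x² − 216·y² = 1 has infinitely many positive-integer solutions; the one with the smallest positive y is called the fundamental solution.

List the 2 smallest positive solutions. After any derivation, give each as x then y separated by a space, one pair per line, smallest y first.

[14; 1,2,3,2,1,28] for √216; ℓ=6 ⇒ convergent index 5
step 0: (14, 1)  from 14·(1,0) + (0,1)
…
step 2: (44, 3)  from 2·(15,1) + (14,1)
step 3: (147, 10)  from 3·(44,3) + (15,1)
step 4: (338, 23)  from 2·(147,10) + (44,3)
step 5: (485, 33)  from 1·(338,23) + (147,10)
→ (485, 33).  Check: 485²=235225, 216·33²=235224, difference 1.
k=2:  x_2 = 485·485+216·33·33 = 470449,  y_2 = 485·33+33·485 = 32010

485 33
470449 32010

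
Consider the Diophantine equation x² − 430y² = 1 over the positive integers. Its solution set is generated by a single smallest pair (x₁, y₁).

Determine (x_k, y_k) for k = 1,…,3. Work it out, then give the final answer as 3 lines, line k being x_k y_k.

2862251 138030
16384961574001 790153011060
93795745300289010251 4523232492118854090

d=430: √d = [20; 1,2,1,3,1,…,2,1,40] (ℓ=14, even), read p_13/q_13
a_0=20:  p_0=20·1+0=20,  q_0=20·0+1=1
…
a_4=3:  p_4=3·83+62=311,  q_4=3·4+3=15
…
a_9=1:  p_9=1·133439+21794=155233,  q_9=1·6435+1051=7486
a_10=3:  p_10=3·155233+133439=599138,  q_10=3·7486+6435=28893
…
a_12=2:  p_12=2·754371+599138=2107880,  q_12=2·36379+28893=101651
a_13=1:  p_13=1·2107880+754371=2862251,  q_13=1·101651+36379=138030
fundamental: x₁=2862251, y₁=138030  (since 8192480787001 − 430·19052280900 = 1)
k=2:  x_2 = 2862251·2862251+430·138030·138030 = 16384961574001,  y_2 = 2862251·138030+138030·2862251 = 790153011060
k=3:  x_3 = 2862251·16384961574001+430·138030·790153011060 = 93795745300289010251,  y_3 = 2862251·790153011060+138030·16384961574001 = 4523232492118854090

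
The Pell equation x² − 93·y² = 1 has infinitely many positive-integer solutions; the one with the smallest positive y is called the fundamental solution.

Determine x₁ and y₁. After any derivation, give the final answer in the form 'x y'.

√93 = [9; 1,1,1,4,6,4,1,1,1,18, …], period ℓ=10 (even) → k=9
step 0: (9, 1)  from 9·(1,0) + (0,1)
step 1: (10, 1)  from 1·(9,1) + (1,0)
…
step 3: (29, 3)  from 1·(19,2) + (10,1)
step 4: (135, 14)  from 4·(29,3) + (19,2)
step 5: (839, 87)  from 6·(135,14) + (29,3)
step 6: (3491, 362)  from 4·(839,87) + (135,14)
step 7: (4330, 449)  from 1·(3491,362) + (839,87)
step 8: (7821, 811)  from 1·(4330,449) + (3491,362)
step 9: (12151, 1260)  from 1·(7821,811) + (4330,449)
→ (12151, 1260).  Check: 12151²=147646801, 93·1260²=147646800, difference 1.

12151 1260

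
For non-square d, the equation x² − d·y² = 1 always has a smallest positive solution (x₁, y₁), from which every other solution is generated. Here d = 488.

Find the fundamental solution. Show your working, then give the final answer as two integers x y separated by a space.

243 11

d=488: √d = [22; 11,44] (ℓ=2, even), read p_1/q_1
i=0: a=22 ⇒ p=22, q=1
i=1: a=11 ⇒ p=243, q=11
fundamental: x₁=243, y₁=11  (since 59049 − 488·121 = 1)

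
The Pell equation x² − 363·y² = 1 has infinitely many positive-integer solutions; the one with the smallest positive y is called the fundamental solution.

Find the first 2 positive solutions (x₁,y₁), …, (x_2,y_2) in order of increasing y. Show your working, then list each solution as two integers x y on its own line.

√363 → a₀=19, period (19,38); ℓ=2 even so k=1
a_0=19:  p_0=19·1+0=19,  q_0=19·0+1=1
a_1=19:  p_1=19·19+1=362,  q_1=19·1+0=19
fundamental: x₁=362, y₁=19  (since 131044 − 363·361 = 1)
(x_2, y_2) = (362·362 + 363·19·19, 362·19 + 19·362) = (262087, 13756)

362 19
262087 13756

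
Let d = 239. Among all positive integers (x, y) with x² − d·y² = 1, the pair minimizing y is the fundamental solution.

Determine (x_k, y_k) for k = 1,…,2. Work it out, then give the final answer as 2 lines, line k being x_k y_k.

√239 → a₀=15, period (2,5,1,2,4,15,4,2,1,5,2,30); ℓ=12 even so k=11
k=0  a_k=15  p_k/q_k = 15/1
…
k=7  a_k=4  p_k/q_k = 154117/9969
…
k=9  a_k=1  p_k/q_k = 500258/32359
k=10  a_k=5  p_k/q_k = 2847431/184185
k=11  a_k=2  p_k/q_k = 6195120/400729
→ (6195120, 400729).  Check: 6195120²=38379511814400, 239·400729²=38379511814399, difference 1.
(6195120+400729√239)^2 = 76759023628799 + 4965128484960√239

6195120 400729
76759023628799 4965128484960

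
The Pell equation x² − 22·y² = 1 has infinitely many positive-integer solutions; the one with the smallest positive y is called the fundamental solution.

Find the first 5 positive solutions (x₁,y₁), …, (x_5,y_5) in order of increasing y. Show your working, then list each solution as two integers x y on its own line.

197 42
77617 16548
30580901 6519870
12048797377 2568812232
4747195585637 1012105499538

[4; 1,2,4,2,1,8] for √22; ℓ=6 ⇒ convergent index 5
a_0=4:  p_0=4·1+0=4,  q_0=4·0+1=1
…
a_2=2:  p_2=2·5+4=14,  q_2=2·1+1=3
a_3=4:  p_3=4·14+5=61,  q_3=4·3+1=13
a_4=2:  p_4=2·61+14=136,  q_4=2·13+3=29
a_5=1:  p_5=1·136+61=197,  q_5=1·29+13=42
→ (197, 42).  Check: 197²=38809, 22·42²=38808, difference 1.
n=2: (197,42)∘(197,42) = (197·197+22·42·42, 197·42+42·197) = (77617,16548)
n=3: (77617,16548)∘(197,42) = (197·77617+22·42·16548, 197·16548+42·77617) = (30580901,6519870)
n=4: (30580901,6519870)∘(197,42) = (197·30580901+22·42·6519870, 197·6519870+42·30580901) = (12048797377,2568812232)
n=5: (12048797377,2568812232)∘(197,42) = (197·12048797377+22·42·2568812232, 197·2568812232+42·12048797377) = (4747195585637,1012105499538)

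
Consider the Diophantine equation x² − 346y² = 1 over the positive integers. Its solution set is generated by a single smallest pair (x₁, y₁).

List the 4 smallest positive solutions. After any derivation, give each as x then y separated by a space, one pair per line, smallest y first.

17299 930
598510801 32176140
20707276675699 1113230090790
716430357827323201 38515534648976280

√346 → a₀=18, period (1,1,1,1,36); ℓ=5 odd so k=9
step 0: (18, 1)  from 18·(1,0) + (0,1)
step 1: (19, 1)  from 1·(18,1) + (1,0)
step 2: (37, 2)  from 1·(19,1) + (18,1)
step 3: (56, 3)  from 1·(37,2) + (19,1)
step 4: (93, 5)  from 1·(56,3) + (37,2)
step 5: (3404, 183)  from 36·(93,5) + (56,3)
step 6: (3497, 188)  from 1·(3404,183) + (93,5)
step 7: (6901, 371)  from 1·(3497,188) + (3404,183)
step 8: (10398, 559)  from 1·(6901,371) + (3497,188)
step 9: (17299, 930)  from 1·(10398,559) + (6901,371)
fundamental: x₁=17299, y₁=930  (since 299255401 − 346·864900 = 1)
(x_2, y_2) = (17299·17299 + 346·930·930, 17299·930 + 930·17299) = (598510801, 32176140)
(x_3, y_3) = (17299·598510801 + 346·930·32176140, 17299·32176140 + 930·598510801) = (20707276675699, 1113230090790)
(x_4, y_4) = (17299·20707276675699 + 346·930·1113230090790, 17299·1113230090790 + 930·20707276675699) = (716430357827323201, 38515534648976280)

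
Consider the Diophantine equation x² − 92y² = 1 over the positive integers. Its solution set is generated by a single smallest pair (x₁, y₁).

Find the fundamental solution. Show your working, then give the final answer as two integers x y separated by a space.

1151 120

√92 → a₀=9, period (1,1,2,4,2,1,1,18); ℓ=8 even so k=7
step 0: (9, 1)  from 9·(1,0) + (0,1)
step 1: (10, 1)  from 1·(9,1) + (1,0)
step 2: (19, 2)  from 1·(10,1) + (9,1)
…
step 4: (211, 22)  from 4·(48,5) + (19,2)
step 5: (470, 49)  from 2·(211,22) + (48,5)
step 6: (681, 71)  from 1·(470,49) + (211,22)
step 7: (1151, 120)  from 1·(681,71) + (470,49)
fundamental: x₁=1151, y₁=120  (since 1324801 − 92·14400 = 1)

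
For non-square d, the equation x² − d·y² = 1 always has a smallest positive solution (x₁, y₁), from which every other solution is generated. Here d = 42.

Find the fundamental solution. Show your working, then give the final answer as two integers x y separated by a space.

√42 → a₀=6, period (2,12); ℓ=2 even so k=1
step 0: (6, 1)  from 6·(1,0) + (0,1)
step 1: (13, 2)  from 2·(6,1) + (1,0)
fundamental: x₁=13, y₁=2  (since 169 − 42·4 = 1)

13 2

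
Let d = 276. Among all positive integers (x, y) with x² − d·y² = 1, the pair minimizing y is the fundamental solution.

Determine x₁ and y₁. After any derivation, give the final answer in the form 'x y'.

d=276: √d = [16; 1,1,1,1,2,2,2,1,1,1,1,32] (ℓ=12, even), read p_11/q_11
i=0: a=16 ⇒ p=16, q=1
i=1: a=1 ⇒ p=17, q=1
i=2: a=1 ⇒ p=33, q=2
i=3: a=1 ⇒ p=50, q=3
i=4: a=1 ⇒ p=83, q=5
i=5: a=2 ⇒ p=216, q=13
i=6: a=2 ⇒ p=515, q=31
i=7: a=2 ⇒ p=1246, q=75
…
i=9: a=1 ⇒ p=3007, q=181
i=10: a=1 ⇒ p=4768, q=287
i=11: a=1 ⇒ p=7775, q=468
(x₁, y₁) = (7775, 468);  7775² − 276·468² = 1 ✓

7775 468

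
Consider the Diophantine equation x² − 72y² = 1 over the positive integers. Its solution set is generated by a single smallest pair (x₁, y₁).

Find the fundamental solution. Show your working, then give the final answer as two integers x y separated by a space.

17 2

d=72: √d = [8; 2,16] (ℓ=2, even), read p_1/q_1
i=0: a=8 ⇒ p=8, q=1
i=1: a=2 ⇒ p=17, q=2
→ (17, 2).  Check: 17²=289, 72·2²=288, difference 1.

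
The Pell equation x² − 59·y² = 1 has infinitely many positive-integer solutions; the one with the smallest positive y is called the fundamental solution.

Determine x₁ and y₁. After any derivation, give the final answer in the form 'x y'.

√59 → a₀=7, period (1,2,7,2,1,14); ℓ=6 even so k=5
i=0: a=7 ⇒ p=7, q=1
i=1: a=1 ⇒ p=8, q=1
i=2: a=2 ⇒ p=23, q=3
i=3: a=7 ⇒ p=169, q=22
i=4: a=2 ⇒ p=361, q=47
i=5: a=1 ⇒ p=530, q=69
→ (530, 69).  Check: 530²=280900, 59·69²=280899, difference 1.

530 69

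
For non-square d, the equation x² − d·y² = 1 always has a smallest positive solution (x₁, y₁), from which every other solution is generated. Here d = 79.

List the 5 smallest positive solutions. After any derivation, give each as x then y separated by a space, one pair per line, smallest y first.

√79 = [8; 1,7,1,16, …], period ℓ=4 (even) → k=3
a_0=8:  p_0=8·1+0=8,  q_0=8·0+1=1
…
a_2=7:  p_2=7·9+8=71,  q_2=7·1+1=8
a_3=1:  p_3=1·71+9=80,  q_3=1·8+1=9
→ (80, 9).  Check: 80²=6400, 79·9²=6399, difference 1.
(80+9√79)^2 = 12799 + 1440√79
(80+9√79)^3 = 2047760 + 230391√79
(80+9√79)^4 = 327628801 + 36861120√79
(80+9√79)^5 = 52418560400 + 5897548809√79

80 9
12799 1440
2047760 230391
327628801 36861120
52418560400 5897548809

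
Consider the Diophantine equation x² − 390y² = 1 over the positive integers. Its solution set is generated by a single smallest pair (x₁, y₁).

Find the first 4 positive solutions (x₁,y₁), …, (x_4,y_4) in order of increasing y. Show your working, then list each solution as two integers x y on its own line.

79 4
12481 632
1971919 99852
311550721 15775984

√390 → a₀=19, period (1,2,1,38); ℓ=4 even so k=3
a_0=19:  p_0=19·1+0=19,  q_0=19·0+1=1
a_1=1:  p_1=1·19+1=20,  q_1=1·1+0=1
a_2=2:  p_2=2·20+19=59,  q_2=2·1+1=3
a_3=1:  p_3=1·59+20=79,  q_3=1·3+1=4
→ (79, 4).  Check: 79²=6241, 390·4²=6240, difference 1.
k=2:  x_2 = 79·79+390·4·4 = 12481,  y_2 = 79·4+4·79 = 632
k=3:  x_3 = 79·12481+390·4·632 = 1971919,  y_3 = 79·632+4·12481 = 99852
k=4:  x_4 = 79·1971919+390·4·99852 = 311550721,  y_4 = 79·99852+4·1971919 = 15775984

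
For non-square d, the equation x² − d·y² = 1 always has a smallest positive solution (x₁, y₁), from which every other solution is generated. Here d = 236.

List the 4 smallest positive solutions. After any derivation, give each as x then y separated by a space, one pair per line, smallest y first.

561799 36570
631236232801 41089978860
709255768702176199 46168618067101710
796918363201596536611201 51874966922918257173720

√236 → a₀=15, period (2,1,3,5,1,6,1,5,3,1,2,30); ℓ=12 even so k=11
step 0: (15, 1)  from 15·(1,0) + (0,1)
step 1: (31, 2)  from 2·(15,1) + (1,0)
step 2: (46, 3)  from 1·(31,2) + (15,1)
step 3: (169, 11)  from 3·(46,3) + (31,2)
…
step 10: (203535, 13249)  from 1·(154729,10072) + (48806,3177)
step 11: (561799, 36570)  from 2·(203535,13249) + (154729,10072)
fundamental: x₁=561799, y₁=36570  (since 315618116401 − 236·1337364900 = 1)
(561799+36570√236)^2 = 631236232801 + 41089978860√236
(561799+36570√236)^3 = 709255768702176199 + 46168618067101710√236
(561799+36570√236)^4 = 796918363201596536611201 + 51874966922918257173720√236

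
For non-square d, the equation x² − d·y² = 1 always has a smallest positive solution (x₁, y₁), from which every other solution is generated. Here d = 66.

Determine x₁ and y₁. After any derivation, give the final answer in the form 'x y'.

√66 → a₀=8, period (8,16); ℓ=2 even so k=1
step 0: (8, 1)  from 8·(1,0) + (0,1)
step 1: (65, 8)  from 8·(8,1) + (1,0)
(x₁, y₁) = (65, 8);  65² − 66·8² = 1 ✓

65 8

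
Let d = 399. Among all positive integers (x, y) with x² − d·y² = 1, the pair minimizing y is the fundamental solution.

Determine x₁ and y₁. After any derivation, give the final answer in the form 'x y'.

√399 = [19; 1,38, …], period ℓ=2 (even) → k=1
a_0=19:  p_0=19·1+0=19,  q_0=19·0+1=1
a_1=1:  p_1=1·19+1=20,  q_1=1·1+0=1
→ (20, 1).  Check: 20²=400, 399·1²=399, difference 1.

20 1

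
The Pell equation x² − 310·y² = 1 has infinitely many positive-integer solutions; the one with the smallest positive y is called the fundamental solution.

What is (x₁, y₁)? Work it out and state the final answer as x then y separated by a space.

√310 → a₀=17, period (1,1,1,1,5,…,1,1,34); ℓ=16 even so k=15
step 0: (17, 1)  from 17·(1,0) + (0,1)
…
step 2: (35, 2)  from 1·(18,1) + (17,1)
step 3: (53, 3)  from 1·(35,2) + (18,1)
step 4: (88, 5)  from 1·(53,3) + (35,2)
step 5: (493, 28)  from 5·(88,5) + (53,3)
step 6: (1567, 89)  from 3·(493,28) + (88,5)
step 7: (2060, 117)  from 1·(1567,89) + (493,28)
step 8: (5687, 323)  from 2·(2060,117) + (1567,89)
…
step 10: (28928, 1643)  from 3·(7747,440) + (5687,323)
…
step 12: (181315, 10298)  from 1·(152387,8655) + (28928,1643)
step 13: (333702, 18953)  from 1·(181315,10298) + (152387,8655)
step 14: (515017, 29251)  from 1·(333702,18953) + (181315,10298)
step 15: (848719, 48204)  from 1·(515017,29251) + (333702,18953)
→ (848719, 48204).  Check: 848719²=720323940961, 310·48204²=720323940960, difference 1.

848719 48204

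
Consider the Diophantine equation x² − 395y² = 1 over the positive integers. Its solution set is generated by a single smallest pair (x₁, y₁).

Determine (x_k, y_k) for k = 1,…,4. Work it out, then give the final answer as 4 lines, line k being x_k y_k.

√395 = [19; 1,6,1,38, …], period ℓ=4 (even) → k=3
i=0: a=19 ⇒ p=19, q=1
i=1: a=1 ⇒ p=20, q=1
i=2: a=6 ⇒ p=139, q=7
i=3: a=1 ⇒ p=159, q=8
→ (159, 8).  Check: 159²=25281, 395·8²=25280, difference 1.
(x_2, y_2) = (159·159 + 395·8·8, 159·8 + 8·159) = (50561, 2544)
(x_3, y_3) = (159·50561 + 395·8·2544, 159·2544 + 8·50561) = (16078239, 808984)
(x_4, y_4) = (159·16078239 + 395·8·808984, 159·808984 + 8·16078239) = (5112829441, 257254368)

159 8
50561 2544
16078239 808984
5112829441 257254368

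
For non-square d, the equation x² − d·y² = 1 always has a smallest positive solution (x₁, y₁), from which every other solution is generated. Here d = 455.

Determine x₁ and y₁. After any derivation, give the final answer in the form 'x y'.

64 3

d=455: √d = [21; 3,42] (ℓ=2, even), read p_1/q_1
a_0=21:  p_0=21·1+0=21,  q_0=21·0+1=1
a_1=3:  p_1=3·21+1=64,  q_1=3·1+0=3
(x₁, y₁) = (64, 3);  64² − 455·3² = 1 ✓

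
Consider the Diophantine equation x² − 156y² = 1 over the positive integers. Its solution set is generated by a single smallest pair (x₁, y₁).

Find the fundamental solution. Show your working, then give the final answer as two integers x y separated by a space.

d=156: √d = [12; 2,24] (ℓ=2, even), read p_1/q_1
k=0  a_k=12  p_k/q_k = 12/1
k=1  a_k=2  p_k/q_k = 25/2
→ (25, 2).  Check: 25²=625, 156·2²=624, difference 1.

25 2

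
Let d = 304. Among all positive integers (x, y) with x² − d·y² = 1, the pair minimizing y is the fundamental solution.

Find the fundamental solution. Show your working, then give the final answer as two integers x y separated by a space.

57799 3315

√304 = [17; 2,3,2,1,1,1,1,1,2,3,2,34, …], period ℓ=12 (even) → k=11
i=0: a=17 ⇒ p=17, q=1
i=1: a=2 ⇒ p=35, q=2
i=2: a=3 ⇒ p=122, q=7
…
i=7: a=1 ⇒ p=1761, q=101
…
i=10: a=3 ⇒ p=25177, q=1444
i=11: a=2 ⇒ p=57799, q=3315
fundamental: x₁=57799, y₁=3315  (since 3340724401 − 304·10989225 = 1)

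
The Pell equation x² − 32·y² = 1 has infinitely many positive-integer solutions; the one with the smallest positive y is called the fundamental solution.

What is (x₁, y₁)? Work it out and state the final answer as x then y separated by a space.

17 3

√32 → a₀=5, period (1,1,1,10); ℓ=4 even so k=3
a_0=5:  p_0=5·1+0=5,  q_0=5·0+1=1
a_1=1:  p_1=1·5+1=6,  q_1=1·1+0=1
a_2=1:  p_2=1·6+5=11,  q_2=1·1+1=2
a_3=1:  p_3=1·11+6=17,  q_3=1·2+1=3
(x₁, y₁) = (17, 3);  17² − 32·3² = 1 ✓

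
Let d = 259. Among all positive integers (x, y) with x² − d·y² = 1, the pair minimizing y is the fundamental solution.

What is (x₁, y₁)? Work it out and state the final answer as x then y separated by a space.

847225 52644

√259 → a₀=16, period (10,1,2,3,4,3,2,1,10,32); ℓ=10 even so k=9
a_0=16:  p_0=16·1+0=16,  q_0=16·0+1=1
…
a_4=3:  p_4=3·515+177=1722,  q_4=3·32+11=107
…
a_6=3:  p_6=3·7403+1722=23931,  q_6=3·460+107=1487
a_7=2:  p_7=2·23931+7403=55265,  q_7=2·1487+460=3434
a_8=1:  p_8=1·55265+23931=79196,  q_8=1·3434+1487=4921
a_9=10:  p_9=10·79196+55265=847225,  q_9=10·4921+3434=52644
fundamental: x₁=847225, y₁=52644  (since 717790200625 − 259·2771390736 = 1)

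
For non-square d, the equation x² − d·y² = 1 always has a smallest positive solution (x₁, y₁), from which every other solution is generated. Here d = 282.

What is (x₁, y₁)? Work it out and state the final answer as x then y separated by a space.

2351 140

[16; 1,3,1,4,1,3,1,32] for √282; ℓ=8 ⇒ convergent index 7
a_0=16:  p_0=16·1+0=16,  q_0=16·0+1=1
a_1=1:  p_1=1·16+1=17,  q_1=1·1+0=1
a_2=3:  p_2=3·17+16=67,  q_2=3·1+1=4
a_3=1:  p_3=1·67+17=84,  q_3=1·4+1=5
…
a_6=3:  p_6=3·487+403=1864,  q_6=3·29+24=111
a_7=1:  p_7=1·1864+487=2351,  q_7=1·111+29=140
→ (2351, 140).  Check: 2351²=5527201, 282·140²=5527200, difference 1.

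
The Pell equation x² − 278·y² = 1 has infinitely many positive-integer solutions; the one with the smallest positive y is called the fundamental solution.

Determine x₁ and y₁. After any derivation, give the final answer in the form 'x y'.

[16; 1,2,16,2,1,32] for √278; ℓ=6 ⇒ convergent index 5
i=0: a=16 ⇒ p=16, q=1
…
i=2: a=2 ⇒ p=50, q=3
…
i=4: a=2 ⇒ p=1684, q=101
i=5: a=1 ⇒ p=2501, q=150
fundamental: x₁=2501, y₁=150  (since 6255001 − 278·22500 = 1)

2501 150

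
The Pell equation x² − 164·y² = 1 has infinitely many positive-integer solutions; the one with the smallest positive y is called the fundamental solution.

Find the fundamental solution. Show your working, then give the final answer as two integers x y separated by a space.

d=164: √d = [12; 1,4,6,4,1,24] (ℓ=6, even), read p_5/q_5
a_0=12:  p_0=12·1+0=12,  q_0=12·0+1=1
a_1=1:  p_1=1·12+1=13,  q_1=1·1+0=1
a_2=4:  p_2=4·13+12=64,  q_2=4·1+1=5
a_3=6:  p_3=6·64+13=397,  q_3=6·5+1=31
a_4=4:  p_4=4·397+64=1652,  q_4=4·31+5=129
a_5=1:  p_5=1·1652+397=2049,  q_5=1·129+31=160
(x₁, y₁) = (2049, 160);  2049² − 164·160² = 1 ✓

2049 160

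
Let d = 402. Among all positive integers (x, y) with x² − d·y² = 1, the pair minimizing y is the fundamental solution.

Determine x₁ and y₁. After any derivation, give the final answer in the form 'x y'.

[20; 20,40] for √402; ℓ=2 ⇒ convergent index 1
i=0: a=20 ⇒ p=20, q=1
i=1: a=20 ⇒ p=401, q=20
(x₁, y₁) = (401, 20);  401² − 402·20² = 1 ✓

401 20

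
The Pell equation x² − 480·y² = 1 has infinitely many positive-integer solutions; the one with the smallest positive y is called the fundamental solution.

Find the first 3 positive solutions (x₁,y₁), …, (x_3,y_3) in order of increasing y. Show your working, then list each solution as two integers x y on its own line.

√480 = [21; 1,9,1,42, …], period ℓ=4 (even) → k=3
step 0: (21, 1)  from 21·(1,0) + (0,1)
step 1: (22, 1)  from 1·(21,1) + (1,0)
step 2: (219, 10)  from 9·(22,1) + (21,1)
step 3: (241, 11)  from 1·(219,10) + (22,1)
(x₁, y₁) = (241, 11);  241² − 480·11² = 1 ✓
(241+11√480)^2 = 116161 + 5302√480
(241+11√480)^3 = 55989361 + 2555553√480

241 11
116161 5302
55989361 2555553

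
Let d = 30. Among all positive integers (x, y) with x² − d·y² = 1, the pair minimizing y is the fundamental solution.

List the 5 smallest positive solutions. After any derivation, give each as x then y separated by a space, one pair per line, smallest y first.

d=30: √d = [5; 2,10] (ℓ=2, even), read p_1/q_1
i=0: a=5 ⇒ p=5, q=1
i=1: a=2 ⇒ p=11, q=2
fundamental: x₁=11, y₁=2  (since 121 − 30·4 = 1)
n=2: (11,2)∘(11,2) = (11·11+30·2·2, 11·2+2·11) = (241,44)
n=3: (241,44)∘(11,2) = (11·241+30·2·44, 11·44+2·241) = (5291,966)
n=4: (5291,966)∘(11,2) = (11·5291+30·2·966, 11·966+2·5291) = (116161,21208)
n=5: (116161,21208)∘(11,2) = (11·116161+30·2·21208, 11·21208+2·116161) = (2550251,465610)

11 2
241 44
5291 966
116161 21208
2550251 465610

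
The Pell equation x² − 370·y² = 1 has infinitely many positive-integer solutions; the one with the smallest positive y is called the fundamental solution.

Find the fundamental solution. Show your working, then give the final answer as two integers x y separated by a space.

√370 → a₀=19, period (4,4,38); ℓ=3 odd so k=5
a_0=19:  p_0=19·1+0=19,  q_0=19·0+1=1
…
a_4=4:  p_4=4·12503+327=50339,  q_4=4·650+17=2617
a_5=4:  p_5=4·50339+12503=213859,  q_5=4·2617+650=11118
fundamental: x₁=213859, y₁=11118  (since 45735671881 − 370·123609924 = 1)

213859 11118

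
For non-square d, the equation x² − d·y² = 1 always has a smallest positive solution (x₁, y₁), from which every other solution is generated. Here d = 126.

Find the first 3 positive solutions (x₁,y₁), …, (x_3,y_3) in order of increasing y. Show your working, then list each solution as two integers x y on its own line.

d=126: √d = [11; 4,2,4,22] (ℓ=4, even), read p_3/q_3
i=0: a=11 ⇒ p=11, q=1
i=1: a=4 ⇒ p=45, q=4
i=2: a=2 ⇒ p=101, q=9
i=3: a=4 ⇒ p=449, q=40
→ (449, 40).  Check: 449²=201601, 126·40²=201600, difference 1.
(449+40√126)^2 = 403201 + 35920√126
(449+40√126)^3 = 362074049 + 32256120√126

449 40
403201 35920
362074049 32256120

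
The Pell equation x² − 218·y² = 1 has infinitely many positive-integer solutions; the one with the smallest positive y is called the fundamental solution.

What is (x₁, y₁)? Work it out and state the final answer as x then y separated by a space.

d=218: √d = [14; 1,3,3,1,28] (ℓ=5, odd), read p_9/q_9
k=0  a_k=14  p_k/q_k = 14/1
…
k=2  a_k=3  p_k/q_k = 59/4
k=3  a_k=3  p_k/q_k = 192/13
k=4  a_k=1  p_k/q_k = 251/17
k=5  a_k=28  p_k/q_k = 7220/489
…
k=7  a_k=3  p_k/q_k = 29633/2007
k=8  a_k=3  p_k/q_k = 96370/6527
k=9  a_k=1  p_k/q_k = 126003/8534
(x₁, y₁) = (126003, 8534);  126003² − 218·8534² = 1 ✓

126003 8534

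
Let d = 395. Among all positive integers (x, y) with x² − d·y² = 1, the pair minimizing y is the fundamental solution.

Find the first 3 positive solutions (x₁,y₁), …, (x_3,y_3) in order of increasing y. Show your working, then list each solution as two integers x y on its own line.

√395 = [19; 1,6,1,38, …], period ℓ=4 (even) → k=3
a_0=19:  p_0=19·1+0=19,  q_0=19·0+1=1
…
a_2=6:  p_2=6·20+19=139,  q_2=6·1+1=7
a_3=1:  p_3=1·139+20=159,  q_3=1·7+1=8
fundamental: x₁=159, y₁=8  (since 25281 − 395·64 = 1)
n=2: (159,8)∘(159,8) = (159·159+395·8·8, 159·8+8·159) = (50561,2544)
n=3: (50561,2544)∘(159,8) = (159·50561+395·8·2544, 159·2544+8·50561) = (16078239,808984)

159 8
50561 2544
16078239 808984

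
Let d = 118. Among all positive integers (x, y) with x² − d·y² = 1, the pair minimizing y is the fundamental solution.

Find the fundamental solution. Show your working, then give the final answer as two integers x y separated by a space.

306917 28254

√118 → a₀=10, period (1,6,3,2,10,2,3,6,1,20); ℓ=10 even so k=9
k=0  a_k=10  p_k/q_k = 10/1
k=1  a_k=1  p_k/q_k = 11/1
k=2  a_k=6  p_k/q_k = 76/7
k=3  a_k=3  p_k/q_k = 239/22
k=4  a_k=2  p_k/q_k = 554/51
…
k=6  a_k=2  p_k/q_k = 12112/1115
k=7  a_k=3  p_k/q_k = 42115/3877
k=8  a_k=6  p_k/q_k = 264802/24377
k=9  a_k=1  p_k/q_k = 306917/28254
fundamental: x₁=306917, y₁=28254  (since 94198044889 − 118·798288516 = 1)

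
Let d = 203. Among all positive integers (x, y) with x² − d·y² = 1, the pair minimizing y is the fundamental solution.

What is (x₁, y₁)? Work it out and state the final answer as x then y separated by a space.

57 4

d=203: √d = [14; 4,28] (ℓ=2, even), read p_1/q_1
step 0: (14, 1)  from 14·(1,0) + (0,1)
step 1: (57, 4)  from 4·(14,1) + (1,0)
(x₁, y₁) = (57, 4);  57² − 203·4² = 1 ✓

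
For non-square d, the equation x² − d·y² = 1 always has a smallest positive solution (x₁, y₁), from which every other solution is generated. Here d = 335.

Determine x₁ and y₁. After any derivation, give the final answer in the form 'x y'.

√335 → a₀=18, period (3,3,3,36); ℓ=4 even so k=3
k=0  a_k=18  p_k/q_k = 18/1
…
k=2  a_k=3  p_k/q_k = 183/10
k=3  a_k=3  p_k/q_k = 604/33
(x₁, y₁) = (604, 33);  604² − 335·33² = 1 ✓

604 33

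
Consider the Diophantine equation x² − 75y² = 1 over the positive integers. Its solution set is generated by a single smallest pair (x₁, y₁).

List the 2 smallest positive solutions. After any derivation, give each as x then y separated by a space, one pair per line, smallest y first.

26 3
1351 156

√75 → a₀=8, period (1,1,1,16); ℓ=4 even so k=3
i=0: a=8 ⇒ p=8, q=1
i=1: a=1 ⇒ p=9, q=1
i=2: a=1 ⇒ p=17, q=2
i=3: a=1 ⇒ p=26, q=3
fundamental: x₁=26, y₁=3  (since 676 − 75·9 = 1)
(x_2, y_2) = (26·26 + 75·3·3, 26·3 + 3·26) = (1351, 156)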